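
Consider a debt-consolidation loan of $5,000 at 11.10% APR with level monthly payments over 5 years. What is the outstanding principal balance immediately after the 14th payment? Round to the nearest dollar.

$4,067

With monthly rate i = 11.1%/12 = 0.0092500, the balance after k of n payments is P · [(1+i)^n − (1+i)^k] / [(1+i)^n − 1].
(1+0.0092500)^60 = 1.73750269 and (1+0.0092500)^14 = 1.13758174, so the balance is 5,000 × (1.73750269 − 1.13758174) / (1.73750269 − 1) = $4,067.25.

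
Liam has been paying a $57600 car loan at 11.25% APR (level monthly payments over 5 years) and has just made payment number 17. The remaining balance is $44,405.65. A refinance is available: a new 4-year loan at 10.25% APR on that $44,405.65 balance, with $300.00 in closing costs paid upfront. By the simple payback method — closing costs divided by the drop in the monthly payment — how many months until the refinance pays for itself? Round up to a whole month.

3 months

Current payment = 57,600 × 11.25%/12 / (1 − (1+0.0093750)^−60) = $1,259.56.
Refinanced payment = 44,405.65 × 0.0085417 / (1 − (1+0.0085417)^−48) = $1,131.58.
Monthly savings = $1,259.56 − $1,131.58 = $127.98.
Break-even = $300.00 / $127.98 = 2.34 → 3 months.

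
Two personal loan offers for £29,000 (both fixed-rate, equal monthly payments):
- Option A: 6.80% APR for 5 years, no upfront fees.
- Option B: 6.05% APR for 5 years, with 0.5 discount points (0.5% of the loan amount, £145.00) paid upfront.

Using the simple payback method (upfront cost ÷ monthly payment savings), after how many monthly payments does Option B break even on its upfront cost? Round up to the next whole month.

15 months

Option A: monthly rate = 6.8%/12 = 0.0056667; payment = 29,000 × 0.0056667 / (1 − (1+0.0056667)^−60) = £571.50.
Option B: at 6.05% the monthly rate is 0.0050417, so the payment is 29,000 × 0.0050417 / (1 − 1.0050417^−60) = £561.33.
Monthly savings = £571.50 − £561.33 = £10.17.
Break-even = £145.00 / £10.17 = 14.26 → 15 months.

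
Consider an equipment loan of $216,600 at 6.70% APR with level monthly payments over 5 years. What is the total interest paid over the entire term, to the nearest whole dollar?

At 6.70% the monthly rate is 0.0055833, so the payment is 216,600 × 0.0055833 / (1 − 1.0055833^−60) = $4,258.35.
Total paid = 60 × $4,258.35 = $255,501.00; interest = $255,501.00 − $216,600 = $38,901.00.

$38,901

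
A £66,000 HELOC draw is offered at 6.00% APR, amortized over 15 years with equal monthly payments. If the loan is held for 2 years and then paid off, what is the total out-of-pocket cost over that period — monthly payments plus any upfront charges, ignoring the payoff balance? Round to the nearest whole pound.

£13,367

Monthly rate = 6%/12 = 0.0050000; payment = 66,000 × 0.0050000 / (1 − (1+0.0050000)^−180) = £556.95.
Total outlay = 24 × £556.95 = £13,366.80.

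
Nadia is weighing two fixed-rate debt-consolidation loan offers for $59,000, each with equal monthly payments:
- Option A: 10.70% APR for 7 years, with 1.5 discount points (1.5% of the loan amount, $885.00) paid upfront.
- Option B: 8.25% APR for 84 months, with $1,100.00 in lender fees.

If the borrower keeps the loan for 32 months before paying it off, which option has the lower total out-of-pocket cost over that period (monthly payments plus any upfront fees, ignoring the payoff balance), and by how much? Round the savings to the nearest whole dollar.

Option B by $2,153

Option A: at 10.70% the monthly rate is 0.0089167, so the payment is 59,000 × 0.0089167 / (1 − 1.0089167^−84) = $1,000.94.
Option B: at 8.25% the monthly rate is 0.0068750, so the payment is 59,000 × 0.0068750 / (1 − 1.0068750^−84) = $926.95.
Over 32 months: Option A costs 32 × $1,000.94 + $885.00 = $32,915.08; Option B costs 32 × $926.95 + $1,100.00 = $30,762.40.
Option B is cheaper by $32,915.08 − $30,762.40 = $2,152.68.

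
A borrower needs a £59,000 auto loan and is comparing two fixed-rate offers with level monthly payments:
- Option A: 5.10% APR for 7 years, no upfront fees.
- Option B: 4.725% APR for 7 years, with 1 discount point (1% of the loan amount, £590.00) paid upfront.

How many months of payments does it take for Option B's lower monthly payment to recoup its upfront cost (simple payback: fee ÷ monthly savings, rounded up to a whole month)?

Option A: monthly rate = 5.1%/12 = 0.0042500; payment = 59,000 × 0.0042500 / (1 − (1+0.0042500)^−84) = £836.68.
Option B: monthly rate = 4.725%/12 = 0.0039375; payment = 59,000 × 0.0039375 / (1 − (1+0.0039375)^−84) = £826.30.
Monthly savings = £836.68 − £826.30 = £10.38.
Break-even = £590.00 / £10.38 = 56.84 → 57 months.

57 months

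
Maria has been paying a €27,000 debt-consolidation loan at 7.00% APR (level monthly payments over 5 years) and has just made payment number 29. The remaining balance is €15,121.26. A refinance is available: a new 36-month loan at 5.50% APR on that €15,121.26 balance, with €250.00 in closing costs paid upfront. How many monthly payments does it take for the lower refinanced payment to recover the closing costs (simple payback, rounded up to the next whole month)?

Current payment = 27,000 × 7%/12 / (1 − (1+0.0058333)^−60) = €534.63.
Refinanced payment = 15,121.26 × 0.0045833 / (1 − (1+0.0045833)^−36) = €456.60.
Monthly savings = €534.63 − €456.60 = €78.03.
Break-even = €250.00 / €78.03 = 3.20 → 4 months.

4 months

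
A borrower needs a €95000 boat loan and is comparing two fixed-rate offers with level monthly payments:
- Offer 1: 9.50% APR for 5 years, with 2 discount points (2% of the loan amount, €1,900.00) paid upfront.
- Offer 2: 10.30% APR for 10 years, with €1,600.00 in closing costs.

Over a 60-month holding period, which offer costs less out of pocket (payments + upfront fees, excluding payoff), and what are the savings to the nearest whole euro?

Offer 2 by €43,735

Offer 1: at 9.50% the monthly rate is 0.0079167, so the payment is 95,000 × 0.0079167 / (1 − 1.0079167^−60) = €1,995.18.
Offer 2: at 10.30% the monthly rate is 0.0085833, so the payment is 95,000 × 0.0085833 / (1 − 1.0085833^−120) = €1,271.27.
Over 60 months: Offer 1 costs 60 × €1,995.18 + €1,900.00 = €121,610.80; Offer 2 costs 60 × €1,271.27 + €1,600.00 = €77,876.20.
Offer 2 is cheaper by €121,610.80 − €77,876.20 = €43,734.60.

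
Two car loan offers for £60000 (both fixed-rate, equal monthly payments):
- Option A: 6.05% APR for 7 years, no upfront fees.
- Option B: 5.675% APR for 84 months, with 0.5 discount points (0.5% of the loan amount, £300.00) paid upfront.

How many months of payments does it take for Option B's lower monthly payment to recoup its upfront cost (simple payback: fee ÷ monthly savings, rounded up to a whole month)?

Option A: monthly rate = 6.05%/12 = 0.0050417; payment = 60,000 × 0.0050417 / (1 − (1+0.0050417)^−84) = £877.95.
Option B: monthly rate = 5.675%/12 = 0.0047292; payment = 60,000 × 0.0047292 / (1 − (1+0.0047292)^−84) = £867.20.
Monthly savings = £877.95 − £867.20 = £10.75.
Break-even = £300.00 / £10.75 = 27.91 → 28 months.

28 months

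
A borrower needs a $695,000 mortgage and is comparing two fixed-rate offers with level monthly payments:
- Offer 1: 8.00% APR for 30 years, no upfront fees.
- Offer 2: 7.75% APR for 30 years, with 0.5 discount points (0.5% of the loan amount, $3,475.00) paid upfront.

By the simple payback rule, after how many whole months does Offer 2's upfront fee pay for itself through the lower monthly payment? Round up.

29 months

Offer 1: monthly rate = 8%/12 = 0.0066667; payment = 695,000 × 0.0066667 / (1 − (1+0.0066667)^−360) = $5,099.66.
Offer 2: at 7.75% the monthly rate is 0.0064583, so the payment is 695,000 × 0.0064583 / (1 − 1.0064583^−360) = $4,979.07.
Monthly savings = $5,099.66 − $4,979.07 = $120.59.
Break-even = $3,475.00 / $120.59 = 28.82 → 29 months.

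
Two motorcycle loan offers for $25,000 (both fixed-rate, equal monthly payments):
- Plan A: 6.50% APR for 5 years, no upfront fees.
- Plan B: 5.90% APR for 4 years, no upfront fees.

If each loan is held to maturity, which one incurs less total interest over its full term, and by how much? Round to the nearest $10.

Plan A: at 6.50% the monthly rate is 0.0054167, so the payment is 25,000 × 0.0054167 / (1 − 1.0054167^−60) = $489.15.
Total interest on Plan A = 60 × $489.15 − $25,000 = $4,349.00.
Plan B: monthly rate = 5.9%/12 = 0.0049167; payment = 25,000 × 0.0049167 / (1 − (1+0.0049167)^−48) = $585.98.
Total interest on Plan B = 48 × $585.98 − $25,000 = $3,127.04.
Plan B is lower by $1,221.96.

Plan B by $1,220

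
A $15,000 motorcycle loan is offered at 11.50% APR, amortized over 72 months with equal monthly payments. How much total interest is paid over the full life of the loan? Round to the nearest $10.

Monthly rate = 11.5%/12 = 0.0095833; payment = 15,000 × 0.0095833 / (1 − (1+0.0095833)^−72) = $289.37.
Total paid = 72 × $289.37 = $20,834.64; interest = $20,834.64 − $15,000 = $5,834.64.

$5,830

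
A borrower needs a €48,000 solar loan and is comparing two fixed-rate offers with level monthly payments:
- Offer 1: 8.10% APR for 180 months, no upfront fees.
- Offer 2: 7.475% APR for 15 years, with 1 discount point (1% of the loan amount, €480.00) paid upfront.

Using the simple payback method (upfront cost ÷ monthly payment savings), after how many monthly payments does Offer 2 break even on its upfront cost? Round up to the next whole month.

28 months

Offer 1: at 8.10% the monthly rate is 0.0067500, so the payment is 48,000 × 0.0067500 / (1 − 1.0067500^−180) = €461.49.
Offer 2: at 7.475% the monthly rate is 0.0062292, so the payment is 48,000 × 0.0062292 / (1 − 1.0062292^−180) = €444.28.
Monthly savings = €461.49 − €444.28 = €17.21.
Break-even = €480.00 / €17.21 = 27.89 → 28 months.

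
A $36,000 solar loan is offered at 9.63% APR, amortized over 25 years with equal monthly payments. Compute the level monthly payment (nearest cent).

Monthly rate = 9.63%/12 = 0.0080250; payment = 36,000 × 0.0080250 / (1 − (1+0.0080250)^−300) = $317.79.

$317.79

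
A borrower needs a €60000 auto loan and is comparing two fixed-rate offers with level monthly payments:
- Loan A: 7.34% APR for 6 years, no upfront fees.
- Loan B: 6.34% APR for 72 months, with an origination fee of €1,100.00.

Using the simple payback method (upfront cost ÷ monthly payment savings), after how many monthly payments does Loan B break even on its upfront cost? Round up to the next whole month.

Loan A: at 7.34% the monthly rate is 0.0061167, so the payment is 60,000 × 0.0061167 / (1 − 1.0061167^−72) = €1,032.76.
Loan B: at 6.34% the monthly rate is 0.0052833, so the payment is 60,000 × 0.0052833 / (1 − 1.0052833^−72) = €1,004.03.
Monthly savings = €1,032.76 − €1,004.03 = €28.73.
Break-even = €1,100.00 / €28.73 = 38.29 → 39 months.

39 months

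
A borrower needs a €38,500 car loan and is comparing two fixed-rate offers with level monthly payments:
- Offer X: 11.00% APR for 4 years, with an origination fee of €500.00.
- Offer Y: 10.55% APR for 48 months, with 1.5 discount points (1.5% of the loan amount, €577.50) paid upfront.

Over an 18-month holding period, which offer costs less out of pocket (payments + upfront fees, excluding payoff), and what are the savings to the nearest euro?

Offer X: monthly rate = 11%/12 = 0.0091667; payment = 38,500 × 0.0091667 / (1 − (1+0.0091667)^−48) = €995.05.
Offer Y: monthly rate = 10.55%/12 = 0.0087917; payment = 38,500 × 0.0087917 / (1 − (1+0.0087917)^−48) = €986.66.
Over 18 months: Offer X costs 18 × €995.05 + €500.00 = €18,410.90; Offer Y costs 18 × €986.66 + €577.50 = €18,337.38.
Offer Y is cheaper by €18,410.90 − €18,337.38 = €73.52.

Offer Y by €74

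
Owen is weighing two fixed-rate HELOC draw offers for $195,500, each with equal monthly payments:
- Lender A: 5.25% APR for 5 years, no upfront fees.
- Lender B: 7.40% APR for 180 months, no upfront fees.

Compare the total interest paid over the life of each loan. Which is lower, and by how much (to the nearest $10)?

Lender A by $101,510

Lender A: at 5.25% the monthly rate is 0.0043750, so the payment is 195,500 × 0.0043750 / (1 − 1.0043750^−60) = $3,711.76.
Total interest on Lender A = 60 × $3,711.76 − $195,500 = $27,205.60.
Lender B: at 7.40% the monthly rate is 0.0061667, so the payment is 195,500 × 0.0061667 / (1 − 1.0061667^−180) = $1,801.22.
Total interest on Lender B = 180 × $1,801.22 − $195,500 = $128,719.60.
Lender A is lower by $101,514.00.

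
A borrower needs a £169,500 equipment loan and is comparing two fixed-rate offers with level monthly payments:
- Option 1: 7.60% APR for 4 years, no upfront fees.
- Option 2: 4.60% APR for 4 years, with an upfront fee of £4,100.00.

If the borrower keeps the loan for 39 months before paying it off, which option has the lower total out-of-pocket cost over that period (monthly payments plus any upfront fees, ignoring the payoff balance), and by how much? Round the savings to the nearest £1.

Option 1: monthly rate = 7.6%/12 = 0.0063333; payment = 169,500 × 0.0063333 / (1 − (1+0.0063333)^−48) = £4,106.24.
Option 2: at 4.60% the monthly rate is 0.0038333, so the payment is 169,500 × 0.0038333 / (1 − 1.0038333^−48) = £3,872.83.
Over 39 months: Option 1 costs 39 × £4,106.24 = £160,143.36; Option 2 costs 39 × £3,872.83 + £4,100.00 = £155,140.37.
Option 2 is cheaper by £160,143.36 − £155,140.37 = £5,002.99.

Option 2 by £5,003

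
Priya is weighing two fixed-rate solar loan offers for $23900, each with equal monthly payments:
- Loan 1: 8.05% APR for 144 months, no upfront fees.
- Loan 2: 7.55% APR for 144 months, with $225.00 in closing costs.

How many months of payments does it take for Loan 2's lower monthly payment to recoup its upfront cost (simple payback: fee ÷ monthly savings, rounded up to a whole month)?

35 months

Loan 1: monthly rate = 8.05%/12 = 0.0067083; payment = 23,900 × 0.0067083 / (1 − (1+0.0067083)^−144) = $259.36.
Loan 2: at 7.55% the monthly rate is 0.0062917, so the payment is 23,900 × 0.0062917 / (1 − 1.0062917^−144) = $252.85.
Monthly savings = $259.36 − $252.85 = $6.51.
Break-even = $225.00 / $6.51 = 34.56 → 35 months.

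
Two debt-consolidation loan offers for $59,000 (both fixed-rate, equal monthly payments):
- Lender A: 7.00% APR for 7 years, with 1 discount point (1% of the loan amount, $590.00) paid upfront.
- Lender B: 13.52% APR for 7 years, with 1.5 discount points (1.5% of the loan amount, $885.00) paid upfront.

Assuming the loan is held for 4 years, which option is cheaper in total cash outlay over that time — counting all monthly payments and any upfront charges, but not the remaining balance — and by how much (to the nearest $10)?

Lender A: monthly rate = 7%/12 = 0.0058333; payment = 59,000 × 0.0058333 / (1 − (1+0.0058333)^−84) = $890.47.
Lender B: at 13.52% the monthly rate is 0.0112667, so the payment is 59,000 × 0.0112667 / (1 − 1.0112667^−84) = $1,090.08.
Over 48 months: Lender A costs 48 × $890.47 + $590.00 = $43,332.56; Lender B costs 48 × $1,090.08 + $885.00 = $53,208.84.
Lender A is cheaper by $53,208.84 − $43,332.56 = $9,876.28.

Lender A by $9,880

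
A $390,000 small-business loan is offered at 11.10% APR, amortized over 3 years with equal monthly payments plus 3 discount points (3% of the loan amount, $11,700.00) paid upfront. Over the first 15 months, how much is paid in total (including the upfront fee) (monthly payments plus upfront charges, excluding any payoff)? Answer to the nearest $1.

$203,499

Monthly rate = 11.1%/12 = 0.0092500; payment = 390,000 × 0.0092500 / (1 − (1+0.0092500)^−36) = $12,786.58.
Total outlay = 15 × $12,786.58 + $11,700.00 = $203,498.70.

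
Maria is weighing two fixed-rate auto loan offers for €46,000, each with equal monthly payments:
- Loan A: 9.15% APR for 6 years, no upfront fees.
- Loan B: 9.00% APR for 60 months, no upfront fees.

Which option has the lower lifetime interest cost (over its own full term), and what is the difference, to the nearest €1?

Loan A: at 9.15% the monthly rate is 0.0076250, so the payment is 46,000 × 0.0076250 / (1 − 1.0076250^−72) = €832.60.
Total interest on Loan A = 72 × €832.60 − €46,000 = €13,947.20.
Loan B: monthly rate = 9%/12 = 0.0075000; payment = 46,000 × 0.0075000 / (1 − (1+0.0075000)^−60) = €954.88.
Total interest on Loan B = 60 × €954.88 − €46,000 = €11,292.80.
Loan B is lower by €2,654.40.

Loan B by €2,654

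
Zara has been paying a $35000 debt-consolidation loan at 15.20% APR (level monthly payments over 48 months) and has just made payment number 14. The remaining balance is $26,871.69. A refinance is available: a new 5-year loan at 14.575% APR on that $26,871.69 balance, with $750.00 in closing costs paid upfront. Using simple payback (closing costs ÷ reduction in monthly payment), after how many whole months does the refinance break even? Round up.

3 months

Current payment = 35,000 × 15.2%/12 / (1 − (1+0.0126667)^−48) = $977.63.
Refinanced payment = 26,871.69 × 0.0121458 / (1 − (1+0.0121458)^−60) = $633.30.
Monthly savings = $977.63 − $633.30 = $344.33.
Break-even = $750.00 / $344.33 = 2.18 → 3 months.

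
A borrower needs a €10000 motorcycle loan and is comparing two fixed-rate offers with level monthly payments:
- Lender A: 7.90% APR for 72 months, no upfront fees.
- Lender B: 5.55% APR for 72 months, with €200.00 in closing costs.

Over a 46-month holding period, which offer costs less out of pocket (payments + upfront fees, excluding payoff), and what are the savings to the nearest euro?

Lender B by €317

Lender A: monthly rate = 7.9%/12 = 0.0065833; payment = 10,000 × 0.0065833 / (1 − (1+0.0065833)^−72) = €174.84.
Lender B: monthly rate = 5.55%/12 = 0.0046250; payment = 10,000 × 0.0046250 / (1 − (1+0.0046250)^−72) = €163.61.
Over 46 months: Lender A costs 46 × €174.84 = €8,042.64; Lender B costs 46 × €163.61 + €200.00 = €7,726.06.
Lender B is cheaper by €8,042.64 − €7,726.06 = €316.58.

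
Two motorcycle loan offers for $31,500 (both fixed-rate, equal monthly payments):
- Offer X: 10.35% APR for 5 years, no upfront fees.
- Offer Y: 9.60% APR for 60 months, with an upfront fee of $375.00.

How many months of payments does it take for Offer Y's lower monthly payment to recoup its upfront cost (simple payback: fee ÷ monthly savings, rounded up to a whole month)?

33 months

Offer X: monthly rate = 10.35%/12 = 0.0086250; payment = 31,500 × 0.0086250 / (1 − (1+0.0086250)^−60) = $674.72.
Offer Y: monthly rate = 9.6%/12 = 0.0080000; payment = 31,500 × 0.0080000 / (1 − (1+0.0080000)^−60) = $663.10.
Monthly savings = $674.72 − $663.10 = $11.62.
Break-even = $375.00 / $11.62 = 32.27 → 33 months.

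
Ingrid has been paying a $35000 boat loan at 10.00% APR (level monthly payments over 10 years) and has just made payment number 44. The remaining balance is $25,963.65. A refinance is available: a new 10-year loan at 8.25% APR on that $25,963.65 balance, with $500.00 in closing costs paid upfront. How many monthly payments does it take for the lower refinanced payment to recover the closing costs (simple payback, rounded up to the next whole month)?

Current payment = 35,000 × 10%/12 / (1 − (1+0.0083333)^−120) = $462.53.
Refinanced payment = 25,963.65 × 0.0068750 / (1 − (1+0.0068750)^−120) = $318.45.
Monthly savings = $462.53 − $318.45 = $144.08.
Break-even = $500.00 / $144.08 = 3.47 → 4 months.

4 months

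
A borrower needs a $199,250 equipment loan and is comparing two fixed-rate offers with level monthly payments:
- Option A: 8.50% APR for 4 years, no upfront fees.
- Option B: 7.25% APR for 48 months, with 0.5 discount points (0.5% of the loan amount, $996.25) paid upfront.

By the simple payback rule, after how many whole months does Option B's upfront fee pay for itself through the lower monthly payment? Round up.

9 months

Option A: at 8.50% the monthly rate is 0.0070833, so the payment is 199,250 × 0.0070833 / (1 − 1.0070833^−48) = $4,911.17.
Option B: at 7.25% the monthly rate is 0.0060417, so the payment is 199,250 × 0.0060417 / (1 − 1.0060417^−48) = $4,794.43.
Monthly savings = $4,911.17 − $4,794.43 = $116.74.
Break-even = $996.25 / $116.74 = 8.53 → 9 months.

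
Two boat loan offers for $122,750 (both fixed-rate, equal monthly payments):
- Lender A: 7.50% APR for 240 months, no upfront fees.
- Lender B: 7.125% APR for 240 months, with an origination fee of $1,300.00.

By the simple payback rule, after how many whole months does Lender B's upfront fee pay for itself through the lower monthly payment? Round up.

Lender A: monthly rate = 7.5%/12 = 0.0062500; payment = 122,750 × 0.0062500 / (1 − (1+0.0062500)^−240) = $988.87.
Lender B: at 7.125% the monthly rate is 0.0059375, so the payment is 122,750 × 0.0059375 / (1 − 1.0059375^−240) = $960.91.
Monthly savings = $988.87 − $960.91 = $27.96.
Break-even = $1,300.00 / $27.96 = 46.49 → 47 months.

47 months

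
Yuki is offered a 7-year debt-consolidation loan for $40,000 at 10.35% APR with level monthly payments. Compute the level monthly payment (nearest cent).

Monthly rate = 10.35%/12 = 0.0086250; payment = 40,000 × 0.0086250 / (1 − (1+0.0086250)^−84) = $671.30.

$671.30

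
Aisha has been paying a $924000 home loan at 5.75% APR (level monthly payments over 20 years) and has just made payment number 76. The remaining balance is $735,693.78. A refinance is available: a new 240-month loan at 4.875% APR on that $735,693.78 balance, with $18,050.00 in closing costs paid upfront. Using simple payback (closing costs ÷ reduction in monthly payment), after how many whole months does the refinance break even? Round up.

Current payment = 924,000 × 5.75%/12 / (1 − (1+0.0047917)^−240) = $6,487.25.
Refinanced payment = 735,693.78 × 0.0040625 / (1 − (1+0.0040625)^−240) = $4,804.60.
Monthly savings = $6,487.25 − $4,804.60 = $1,682.65.
Break-even = $18,050.00 / $1,682.65 = 10.73 → 11 months.

11 months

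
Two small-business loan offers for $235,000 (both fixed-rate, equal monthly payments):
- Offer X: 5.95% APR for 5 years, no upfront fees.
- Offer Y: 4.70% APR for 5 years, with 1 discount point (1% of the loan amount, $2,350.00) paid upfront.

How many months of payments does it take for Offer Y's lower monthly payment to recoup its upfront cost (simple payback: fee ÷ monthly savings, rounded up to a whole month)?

Offer X: monthly rate = 5.95%/12 = 0.0049583; payment = 235,000 × 0.0049583 / (1 − (1+0.0049583)^−60) = $4,537.75.
Offer Y: at 4.70% the monthly rate is 0.0039167, so the payment is 235,000 × 0.0039167 / (1 − 1.0039167^−60) = $4,402.51.
Monthly savings = $4,537.75 − $4,402.51 = $135.24.
Break-even = $2,350.00 / $135.24 = 17.38 → 18 months.

18 months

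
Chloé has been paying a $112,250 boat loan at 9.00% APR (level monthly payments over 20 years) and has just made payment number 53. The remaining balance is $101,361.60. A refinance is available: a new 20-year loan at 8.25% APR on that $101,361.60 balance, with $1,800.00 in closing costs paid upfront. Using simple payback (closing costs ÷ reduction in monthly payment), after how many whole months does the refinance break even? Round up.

13 months

Current payment = 112,250 × 9%/12 / (1 − (1+0.0075000)^−240) = $1,009.94.
Refinanced payment = 101,361.60 × 0.0068750 / (1 − (1+0.0068750)^−240) = $863.67.
Monthly savings = $1,009.94 − $863.67 = $146.27.
Break-even = $1,800.00 / $146.27 = 12.31 → 13 months.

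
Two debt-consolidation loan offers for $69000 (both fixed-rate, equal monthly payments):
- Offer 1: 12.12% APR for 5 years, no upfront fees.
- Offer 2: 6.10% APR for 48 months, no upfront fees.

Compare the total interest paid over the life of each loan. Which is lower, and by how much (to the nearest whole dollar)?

Offer 1: at 12.12% the monthly rate is 0.0101000, so the payment is 69,000 × 0.0101000 / (1 − 1.0101000^−60) = $1,539.05.
Total interest on Offer 1 = 60 × $1,539.05 − $69,000 = $23,343.00.
Offer 2: at 6.10% the monthly rate is 0.0050833, so the payment is 69,000 × 0.0050833 / (1 − 1.0050833^−48) = $1,623.63.
Total interest on Offer 2 = 48 × $1,623.63 − $69,000 = $8,934.24.
Offer 2 is lower by $14,408.76.

Offer 2 by $14,409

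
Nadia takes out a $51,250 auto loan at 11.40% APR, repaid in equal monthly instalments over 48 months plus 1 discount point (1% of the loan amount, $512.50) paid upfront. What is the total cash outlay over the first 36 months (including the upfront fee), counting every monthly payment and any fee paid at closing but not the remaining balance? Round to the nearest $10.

$48,560

Monthly rate = 11.4%/12 = 0.0095000; payment = 51,250 × 0.0095000 / (1 − (1+0.0095000)^−48) = $1,334.56.
Total outlay = 36 × $1,334.56 + $512.50 = $48,556.66.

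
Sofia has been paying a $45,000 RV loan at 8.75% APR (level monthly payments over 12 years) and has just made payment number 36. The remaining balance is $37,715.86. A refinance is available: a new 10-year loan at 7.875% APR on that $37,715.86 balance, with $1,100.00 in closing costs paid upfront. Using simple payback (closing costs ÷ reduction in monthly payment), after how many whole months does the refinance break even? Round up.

Current payment = 45,000 × 8.75%/12 / (1 − (1+0.0072917)^−144) = $505.80.
Refinanced payment = 37,715.86 × 0.0065625 / (1 − (1+0.0065625)^−120) = $455.11.
Monthly savings = $505.80 − $455.11 = $50.69.
Break-even = $1,100.00 / $50.69 = 21.70 → 22 months.

22 months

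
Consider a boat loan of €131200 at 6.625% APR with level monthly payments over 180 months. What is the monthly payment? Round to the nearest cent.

€1,151.93

At 6.625% the monthly rate is 0.0055208, so the payment is 131,200 × 0.0055208 / (1 − 1.0055208^−180) = €1,151.93.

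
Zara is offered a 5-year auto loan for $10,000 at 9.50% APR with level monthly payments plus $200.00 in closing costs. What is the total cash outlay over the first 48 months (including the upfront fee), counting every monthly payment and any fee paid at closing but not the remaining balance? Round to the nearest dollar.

Monthly rate = 9.5%/12 = 0.0079167; payment = 10,000 × 0.0079167 / (1 − (1+0.0079167)^−60) = $210.02.
Total outlay = 48 × $210.02 + $200.00 = $10,280.96.

$10,281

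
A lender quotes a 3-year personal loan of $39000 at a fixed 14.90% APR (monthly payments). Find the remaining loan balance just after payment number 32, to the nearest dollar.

With monthly rate i = 14.9%/12 = 0.0124167, the balance after k of n payments is P · [(1+i)^n − (1+i)^k] / [(1+i)^n − 1].
(1+0.0124167)^36 = 1.55931658 and (1+0.0124167)^32 = 1.48421615, so the balance is 39,000 × (1.55931658 − 1.48421615) / (1.55931658 − 1) = $5,236.60.

$5,237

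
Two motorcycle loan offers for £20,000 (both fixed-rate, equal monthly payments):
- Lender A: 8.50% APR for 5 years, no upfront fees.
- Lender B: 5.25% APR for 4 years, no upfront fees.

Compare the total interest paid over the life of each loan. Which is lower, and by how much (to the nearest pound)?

Lender A: monthly rate = 8.5%/12 = 0.0070833; payment = 20,000 × 0.0070833 / (1 − (1+0.0070833)^−60) = £410.33.
Total interest on Lender A = 60 × £410.33 − £20,000 = £4,619.80.
Lender B: monthly rate = 5.25%/12 = 0.0043750; payment = 20,000 × 0.0043750 / (1 − (1+0.0043750)^−48) = £462.85.
Total interest on Lender B = 48 × £462.85 − £20,000 = £2,216.80.
Lender B is lower by £2,403.00.

Lender B by £2,403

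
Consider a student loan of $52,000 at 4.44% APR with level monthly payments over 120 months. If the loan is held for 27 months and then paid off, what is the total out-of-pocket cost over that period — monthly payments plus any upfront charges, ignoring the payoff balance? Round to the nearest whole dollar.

Monthly rate = 4.44%/12 = 0.0037000; payment = 52,000 × 0.0037000 / (1 − (1+0.0037000)^−120) = $537.42.
Total outlay = 27 × $537.42 = $14,510.34.

$14,510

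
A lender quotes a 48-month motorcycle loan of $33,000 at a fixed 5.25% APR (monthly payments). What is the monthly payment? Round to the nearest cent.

Monthly rate = 5.25%/12 = 0.0043750; payment = 33,000 × 0.0043750 / (1 − (1+0.0043750)^−48) = $763.71.

$763.71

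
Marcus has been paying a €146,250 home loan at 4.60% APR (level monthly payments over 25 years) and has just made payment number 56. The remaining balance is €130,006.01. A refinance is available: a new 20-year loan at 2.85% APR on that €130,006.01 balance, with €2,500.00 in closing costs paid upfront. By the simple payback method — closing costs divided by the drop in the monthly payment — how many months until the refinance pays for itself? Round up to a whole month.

23 months

Current payment = 146,250 × 4.6%/12 / (1 − (1+0.0038333)^−300) = €821.23.
Refinanced payment = 130,006.01 × 0.0023750 / (1 − (1+0.0023750)^−240) = €711.29.
Monthly savings = €821.23 − €711.29 = €109.94.
Break-even = €2,500.00 / €109.94 = 22.74 → 23 months.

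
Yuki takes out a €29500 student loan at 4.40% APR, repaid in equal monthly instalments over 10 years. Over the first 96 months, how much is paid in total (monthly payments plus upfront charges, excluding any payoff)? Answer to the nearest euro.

Monthly rate = 4.4%/12 = 0.0036667; payment = 29,500 × 0.0036667 / (1 − (1+0.0036667)^−120) = €304.31.
Total outlay = 96 × €304.31 = €29,213.76.

€29,214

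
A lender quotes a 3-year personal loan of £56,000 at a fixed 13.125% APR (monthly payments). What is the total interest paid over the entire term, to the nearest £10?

£12,050

At 13.125% the monthly rate is 0.0109375, so the payment is 56,000 × 0.0109375 / (1 − 1.0109375^−36) = £1,890.23.
Total paid = 36 × £1,890.23 = £68,048.28; interest = £68,048.28 − £56,000 = £12,048.28.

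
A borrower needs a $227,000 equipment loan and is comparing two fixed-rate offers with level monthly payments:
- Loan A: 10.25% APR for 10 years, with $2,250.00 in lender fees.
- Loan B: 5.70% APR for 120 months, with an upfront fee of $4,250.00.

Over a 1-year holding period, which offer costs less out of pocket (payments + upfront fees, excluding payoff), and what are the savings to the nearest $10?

Loan B by $4,540

Loan A: at 10.25% the monthly rate is 0.0085417, so the payment is 227,000 × 0.0085417 / (1 − 1.0085417^−120) = $3,031.34.
Loan B: monthly rate = 5.7%/12 = 0.0047500; payment = 227,000 × 0.0047500 / (1 − (1+0.0047500)^−120) = $2,486.10.
Over 12 months: Loan A costs 12 × $3,031.34 + $2,250.00 = $38,626.08; Loan B costs 12 × $2,486.10 + $4,250.00 = $34,083.20.
Loan B is cheaper by $38,626.08 − $34,083.20 = $4,542.88.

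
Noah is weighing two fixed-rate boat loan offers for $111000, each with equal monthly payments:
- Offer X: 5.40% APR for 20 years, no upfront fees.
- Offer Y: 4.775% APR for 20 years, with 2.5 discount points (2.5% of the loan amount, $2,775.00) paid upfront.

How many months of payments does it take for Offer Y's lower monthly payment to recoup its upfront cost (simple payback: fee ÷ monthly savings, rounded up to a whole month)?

Offer X: monthly rate = 5.4%/12 = 0.0045000; payment = 111,000 × 0.0045000 / (1 − (1+0.0045000)^−240) = $757.30.
Offer Y: at 4.775% the monthly rate is 0.0039792, so the payment is 111,000 × 0.0039792 / (1 − 1.0039792^−240) = $718.82.
Monthly savings = $757.30 − $718.82 = $38.48.
Break-even = $2,775.00 / $38.48 = 72.12 → 73 months.

73 months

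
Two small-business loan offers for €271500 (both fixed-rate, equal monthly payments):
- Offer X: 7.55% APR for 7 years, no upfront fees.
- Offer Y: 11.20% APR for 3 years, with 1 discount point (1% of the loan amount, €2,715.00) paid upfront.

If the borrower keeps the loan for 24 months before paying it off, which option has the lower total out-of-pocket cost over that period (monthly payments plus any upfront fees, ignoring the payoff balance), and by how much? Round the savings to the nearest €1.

Offer X: at 7.55% the monthly rate is 0.0062917, so the payment is 271,500 × 0.0062917 / (1 − 1.0062917^−84) = €4,171.04.
Offer Y: at 11.20% the monthly rate is 0.0093333, so the payment is 271,500 × 0.0093333 / (1 − 1.0093333^−36) = €8,914.30.
Over 24 months: Offer X costs 24 × €4,171.04 = €100,104.96; Offer Y costs 24 × €8,914.30 + €2,715.00 = €216,658.20.
Offer X is cheaper by €216,658.20 − €100,104.96 = €116,553.24.

Offer X by €116,553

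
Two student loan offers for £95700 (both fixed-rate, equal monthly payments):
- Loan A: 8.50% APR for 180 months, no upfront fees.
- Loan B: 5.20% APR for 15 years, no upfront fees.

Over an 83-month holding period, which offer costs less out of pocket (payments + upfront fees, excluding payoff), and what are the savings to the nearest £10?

Loan A: monthly rate = 8.5%/12 = 0.0070833; payment = 95,700 × 0.0070833 / (1 − (1+0.0070833)^−180) = £942.40.
Loan B: monthly rate = 5.2%/12 = 0.0043333; payment = 95,700 × 0.0043333 / (1 − (1+0.0043333)^−180) = £766.80.
Over 83 months: Loan A costs 83 × £942.40 = £78,219.20; Loan B costs 83 × £766.80 = £63,644.40.
Loan B is cheaper by £78,219.20 − £63,644.40 = £14,574.80.

Loan B by £14,570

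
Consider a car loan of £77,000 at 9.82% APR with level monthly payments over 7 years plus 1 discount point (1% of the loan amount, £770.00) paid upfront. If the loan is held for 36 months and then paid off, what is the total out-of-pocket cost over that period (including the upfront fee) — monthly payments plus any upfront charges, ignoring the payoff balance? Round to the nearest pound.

£46,531

Monthly rate = 9.82%/12 = 0.0081833; payment = 77,000 × 0.0081833 / (1 − (1+0.0081833)^−84) = £1,271.14.
Total outlay = 36 × £1,271.14 + £770.00 = £46,531.04.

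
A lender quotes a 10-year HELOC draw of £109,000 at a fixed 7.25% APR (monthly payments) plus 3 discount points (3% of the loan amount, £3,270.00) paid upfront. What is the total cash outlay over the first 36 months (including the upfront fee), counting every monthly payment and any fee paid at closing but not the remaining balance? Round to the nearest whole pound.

Monthly rate = 7.25%/12 = 0.0060417; payment = 109,000 × 0.0060417 / (1 − (1+0.0060417)^−120) = £1,279.67.
Total outlay = 36 × £1,279.67 + £3,270.00 = £49,338.12.

£49,338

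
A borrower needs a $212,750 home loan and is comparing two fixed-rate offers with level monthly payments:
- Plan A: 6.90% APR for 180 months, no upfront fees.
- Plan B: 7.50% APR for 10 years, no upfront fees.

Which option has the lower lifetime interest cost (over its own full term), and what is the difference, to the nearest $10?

Plan B by $39,020

Plan A: at 6.90% the monthly rate is 0.0057500, so the payment is 212,750 × 0.0057500 / (1 − 1.0057500^−180) = $1,900.38.
Total interest on Plan A = 180 × $1,900.38 − $212,750 = $129,318.40.
Plan B: at 7.50% the monthly rate is 0.0062500, so the payment is 212,750 × 0.0062500 / (1 − 1.0062500^−120) = $2,525.38.
Total interest on Plan B = 120 × $2,525.38 − $212,750 = $90,295.60.
Plan B is lower by $39,022.80.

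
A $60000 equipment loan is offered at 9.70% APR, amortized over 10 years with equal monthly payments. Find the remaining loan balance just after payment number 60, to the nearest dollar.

$37,108

With monthly rate i = 9.7%/12 = 0.0080833, the balance after k of n payments is P · [(1+i)^n − (1+i)^k] / [(1+i)^n − 1].
(1+0.0080833)^120 = 2.62767804 and (1+0.0080833)^60 = 1.62101143, so the balance is 60,000 × (2.62767804 − 1.62101143) / (2.62767804 − 1) = $37,108.07.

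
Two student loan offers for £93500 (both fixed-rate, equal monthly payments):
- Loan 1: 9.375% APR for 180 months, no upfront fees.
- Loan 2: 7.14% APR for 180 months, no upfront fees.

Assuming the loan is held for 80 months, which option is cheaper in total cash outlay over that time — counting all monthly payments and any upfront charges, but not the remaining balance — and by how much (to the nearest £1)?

Loan 1: at 9.375% the monthly rate is 0.0078125, so the payment is 93,500 × 0.0078125 / (1 − 1.0078125^−180) = £969.31.
Loan 2: monthly rate = 7.14%/12 = 0.0059500; payment = 93,500 × 0.0059500 / (1 − (1+0.0059500)^−180) = £847.74.
Over 80 months: Loan 1 costs 80 × £969.31 = £77,544.80; Loan 2 costs 80 × £847.74 = £67,819.20.
Loan 2 is cheaper by £77,544.80 − £67,819.20 = £9,725.60.

Loan 2 by £9,726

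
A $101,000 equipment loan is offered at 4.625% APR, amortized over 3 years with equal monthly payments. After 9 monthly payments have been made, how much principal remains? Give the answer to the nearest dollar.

$77,046

With monthly rate i = 4.625%/12 = 0.0038542, the balance after k of n payments is P · [(1+i)^n − (1+i)^k] / [(1+i)^n − 1].
(1+0.0038542)^36 = 1.14853050 and (1+0.0038542)^9 = 1.03522710, so the balance is 101,000 × (1.14853050 − 1.03522710) / (1.14853050 − 1) = $77,045.75.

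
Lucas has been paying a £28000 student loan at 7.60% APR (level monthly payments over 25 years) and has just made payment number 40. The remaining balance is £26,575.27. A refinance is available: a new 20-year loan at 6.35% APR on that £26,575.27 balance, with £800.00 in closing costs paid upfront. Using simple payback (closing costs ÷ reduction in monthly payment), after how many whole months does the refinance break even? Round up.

62 months

Current payment = 28,000 × 7.6%/12 / (1 − (1+0.0063333)^−300) = £208.74.
Refinanced payment = 26,575.27 × 0.0052917 / (1 − (1+0.0052917)^−240) = £195.80.
Monthly savings = £208.74 − £195.80 = £12.94.
Break-even = £800.00 / £12.94 = 61.82 → 62 months.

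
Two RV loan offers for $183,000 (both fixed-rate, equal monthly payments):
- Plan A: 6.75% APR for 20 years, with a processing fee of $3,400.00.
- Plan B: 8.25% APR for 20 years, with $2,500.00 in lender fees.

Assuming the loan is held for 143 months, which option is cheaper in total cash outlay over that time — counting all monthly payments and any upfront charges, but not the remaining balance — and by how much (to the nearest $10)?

Plan A by $23,100

Plan A: at 6.75% the monthly rate is 0.0056250, so the payment is 183,000 × 0.0056250 / (1 − 1.0056250^−240) = $1,391.47.
Plan B: monthly rate = 8.25%/12 = 0.0068750; payment = 183,000 × 0.0068750 / (1 − (1+0.0068750)^−240) = $1,559.28.
Over 143 months: Plan A costs 143 × $1,391.47 + $3,400.00 = $202,380.21; Plan B costs 143 × $1,559.28 + $2,500.00 = $225,477.04.
Plan A is cheaper by $225,477.04 − $202,380.21 = $23,096.83.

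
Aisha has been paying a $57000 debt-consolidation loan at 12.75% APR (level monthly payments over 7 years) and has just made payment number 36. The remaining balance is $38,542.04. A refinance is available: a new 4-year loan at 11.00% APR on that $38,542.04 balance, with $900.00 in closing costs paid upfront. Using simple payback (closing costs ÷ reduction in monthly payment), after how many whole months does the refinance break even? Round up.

28 months

Current payment = 57,000 × 12.75%/12 / (1 − (1+0.0106250)^−84) = $1,029.21.
Refinanced payment = 38,542.04 × 0.0091667 / (1 − (1+0.0091667)^−48) = $996.14.
Monthly savings = $1,029.21 − $996.14 = $33.07.
Break-even = $900.00 / $33.07 = 27.21 → 28 months.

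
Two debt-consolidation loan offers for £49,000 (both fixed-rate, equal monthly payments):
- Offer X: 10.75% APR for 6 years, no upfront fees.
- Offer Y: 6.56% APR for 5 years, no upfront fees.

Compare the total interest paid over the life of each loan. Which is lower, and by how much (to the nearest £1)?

Offer X: at 10.75% the monthly rate is 0.0089583, so the payment is 49,000 × 0.0089583 / (1 − 1.0089583^−72) = £926.41.
Total interest on Offer X = 72 × £926.41 − £49,000 = £17,701.52.
Offer Y: at 6.56% the monthly rate is 0.0054667, so the payment is 49,000 × 0.0054667 / (1 − 1.0054667^−60) = £960.12.
Total interest on Offer Y = 60 × £960.12 − £49,000 = £8,607.20.
Offer Y is lower by £9,094.32.

Offer Y by £9,094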